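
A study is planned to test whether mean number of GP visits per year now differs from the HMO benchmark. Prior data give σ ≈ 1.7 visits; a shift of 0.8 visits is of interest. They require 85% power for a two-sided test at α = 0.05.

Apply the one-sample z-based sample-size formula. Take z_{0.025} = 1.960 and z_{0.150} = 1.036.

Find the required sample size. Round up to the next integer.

n = (z_{α/2} + z_β)² · σ² / δ²
  = (1.960 + 1.036)² · 1.7² / 0.8²
  = 8.9760 · 2.89 / 0.64
  = 40.53
Round up → n = 41.

n = 41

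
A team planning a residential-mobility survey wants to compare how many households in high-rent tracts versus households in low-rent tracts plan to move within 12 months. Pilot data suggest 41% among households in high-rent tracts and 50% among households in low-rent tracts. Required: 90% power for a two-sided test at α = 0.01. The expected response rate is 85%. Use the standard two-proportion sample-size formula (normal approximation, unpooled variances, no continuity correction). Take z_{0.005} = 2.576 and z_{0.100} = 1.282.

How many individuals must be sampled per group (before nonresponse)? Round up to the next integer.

n = (z_{α/2} + z_β)² · [p₁(1−p₁) + p₂(1−p₂)] / (p₁ − p₂)²
  = (2.576 + 1.282)² · (0.41·0.59 + 0.50·0.50) / (-0.09)²
  = (3.858)² · (0.2419 + 0.2500) / 0.0081
  = 14.8842 · 0.4919 / 0.0081
  = 903.89
Adjust for 85% response: 903.89 / 0.85 = 1063.40.
Round up → n = 1064 per group.

n = 1064 per group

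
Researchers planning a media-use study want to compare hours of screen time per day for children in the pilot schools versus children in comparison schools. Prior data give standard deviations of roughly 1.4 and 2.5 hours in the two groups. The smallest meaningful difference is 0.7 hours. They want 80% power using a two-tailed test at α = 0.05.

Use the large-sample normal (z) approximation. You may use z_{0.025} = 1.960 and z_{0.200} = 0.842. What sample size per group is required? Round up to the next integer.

n = (z_{α/2} + z_β)² · (σ₁² + σ₂²) / δ²
  = (1.960 + 0.842)² · (1.4² + 2.5² = 8.21) / 0.7²
  = 7.8512 · 8.21 / 0.49
  = 131.55
Round up → n = 132 per group.

n = 132 per group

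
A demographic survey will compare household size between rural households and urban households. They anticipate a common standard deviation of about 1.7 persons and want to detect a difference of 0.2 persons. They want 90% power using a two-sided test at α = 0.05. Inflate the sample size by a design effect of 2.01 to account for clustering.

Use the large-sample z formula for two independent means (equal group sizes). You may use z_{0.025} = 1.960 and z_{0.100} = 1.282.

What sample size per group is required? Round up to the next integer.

n = 3053 per group

n = (z_{α/2} + z_β)² · (σ₁² + σ₂²) / δ²
  = (1.960 + 1.282)² · (2·1.7² = 5.78) / 0.2²
  = 10.5106 · 5.78 / 0.04
  = 1518.78
Design effect: 2.01 × 1518.78 = 3052.74.
Round up → n = 3053 per group.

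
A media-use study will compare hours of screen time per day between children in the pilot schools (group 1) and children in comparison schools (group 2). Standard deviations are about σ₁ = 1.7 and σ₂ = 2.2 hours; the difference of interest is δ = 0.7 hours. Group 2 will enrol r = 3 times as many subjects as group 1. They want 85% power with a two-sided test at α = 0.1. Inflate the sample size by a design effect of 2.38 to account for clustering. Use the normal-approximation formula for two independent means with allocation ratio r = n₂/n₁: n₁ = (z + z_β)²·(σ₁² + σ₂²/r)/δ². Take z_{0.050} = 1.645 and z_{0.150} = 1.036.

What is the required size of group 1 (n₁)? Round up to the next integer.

n₁ = 158

n₁ = (z_{α/2} + z_β)² · (σ₁² + σ₂²/r) / δ²
   = (1.645 + 1.036)² · (1.7² + 2.2²/3) / 0.7²
   = 7.1878 · (2.89 + 1.6133) / 0.49
   = 7.1878 · 4.5033 / 0.49
   = 66.06
Design effect: 2.38 × 66.06 = 157.22.
Round up → n₁ = 158; n₂ = r·n₁ = 3 × 158 = 474.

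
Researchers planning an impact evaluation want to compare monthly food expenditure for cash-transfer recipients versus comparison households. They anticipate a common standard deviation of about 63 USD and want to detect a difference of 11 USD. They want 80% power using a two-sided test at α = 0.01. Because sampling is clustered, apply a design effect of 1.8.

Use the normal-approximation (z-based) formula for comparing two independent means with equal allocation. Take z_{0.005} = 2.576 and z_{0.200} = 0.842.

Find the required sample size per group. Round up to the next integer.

n = 1380 per group

n = (z_{α/2} + z_β)² · (σ₁² + σ₂²) / δ²
  = (2.576 + 0.842)² · (2·63² = 7938) / 11²
  = 11.6827 · 7938 / 121
  = 766.43
Design effect: 1.8 × 766.43 = 1379.57.
Round up → n = 1380 per group.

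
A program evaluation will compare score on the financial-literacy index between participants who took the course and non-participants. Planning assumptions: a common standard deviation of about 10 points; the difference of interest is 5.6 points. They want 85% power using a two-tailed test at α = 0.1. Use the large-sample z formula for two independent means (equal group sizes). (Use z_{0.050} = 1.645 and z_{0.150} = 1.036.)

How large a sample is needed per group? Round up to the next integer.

n = (z_{α/2} + z_β)² · (σ₁² + σ₂²) / δ²
  = (1.645 + 1.036)² · (2·10² = 200) / 5.6²
  = 7.1878 · 200 / 31.36
  = 45.84
Round up → n = 46 per group.

n = 46 per group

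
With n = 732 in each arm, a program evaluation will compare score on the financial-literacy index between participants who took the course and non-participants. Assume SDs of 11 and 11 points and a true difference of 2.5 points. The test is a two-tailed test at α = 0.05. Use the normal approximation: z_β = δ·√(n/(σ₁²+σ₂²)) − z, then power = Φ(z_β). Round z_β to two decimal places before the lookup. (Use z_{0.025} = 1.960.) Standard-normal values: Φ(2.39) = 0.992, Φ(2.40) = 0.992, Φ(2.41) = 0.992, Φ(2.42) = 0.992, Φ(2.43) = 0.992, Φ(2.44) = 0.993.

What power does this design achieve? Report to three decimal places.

z_β = δ·√(n/(σ₁²+σ₂²)) − z_{α/2}
    = 2.5 · √(732/242) − 1.960
    = 2.5 · 1.73919 − 1.960
    = 4.3480 − 1.960 = 2.3880 → 2.39
Power = Φ(2.39) = 0.992.

Power ≈ 0.992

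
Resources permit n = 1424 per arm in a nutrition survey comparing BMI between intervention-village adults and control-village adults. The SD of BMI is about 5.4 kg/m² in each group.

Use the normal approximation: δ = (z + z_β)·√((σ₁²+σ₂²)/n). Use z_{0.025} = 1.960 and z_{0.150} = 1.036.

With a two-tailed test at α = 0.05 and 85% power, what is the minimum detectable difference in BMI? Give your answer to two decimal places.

δ = (z_{α/2} + z_β) · √((σ₁²+σ₂²)/n)
  = (1.960 + 1.036) · √(58.32/1424)
  = 2.996 · √0.04096
  = 2.996 · 0.2024
  = 0.6063

Minimum detectable difference ≈ 0.61 kg/m²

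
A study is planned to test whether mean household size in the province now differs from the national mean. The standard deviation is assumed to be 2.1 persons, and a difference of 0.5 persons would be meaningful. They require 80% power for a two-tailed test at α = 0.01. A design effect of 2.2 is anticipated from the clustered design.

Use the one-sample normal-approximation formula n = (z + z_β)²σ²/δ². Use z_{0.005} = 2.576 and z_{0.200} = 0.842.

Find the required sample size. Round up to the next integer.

n = 454

n = (z_{α/2} + z_β)² · σ² / δ²
  = (2.576 + 0.842)² · 2.1² / 0.5²
  = 11.6827 · 4.41 / 0.25
  = 206.08
Design effect: 2.2 × 206.08 = 453.38.
Round up → n = 454.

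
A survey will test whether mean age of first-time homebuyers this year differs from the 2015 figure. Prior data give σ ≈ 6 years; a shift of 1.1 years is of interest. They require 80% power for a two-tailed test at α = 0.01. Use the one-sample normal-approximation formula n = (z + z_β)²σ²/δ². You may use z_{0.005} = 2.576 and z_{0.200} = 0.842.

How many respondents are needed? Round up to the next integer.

n = 348

n = (z_{α/2} + z_β)² · σ² / δ²
  = (2.576 + 0.842)² · 6² / 1.1²
  = 11.6827 · 36 / 1.21
  = 347.59
Round up → n = 348.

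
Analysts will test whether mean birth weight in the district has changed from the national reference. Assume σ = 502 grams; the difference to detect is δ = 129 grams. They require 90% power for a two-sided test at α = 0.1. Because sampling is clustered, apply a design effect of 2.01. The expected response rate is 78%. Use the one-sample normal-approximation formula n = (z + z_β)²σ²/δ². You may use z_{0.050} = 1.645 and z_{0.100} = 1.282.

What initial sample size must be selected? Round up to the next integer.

n = (z_{α/2} + z_β)² · σ² / δ²
  = (1.645 + 1.282)² · 502² / 129²
  = 8.5673 · 252004 / 16641
  = 129.74
Design effect: 2.01 × 129.74 = 260.78.
Adjust for 78% response: 260.78 / 0.78 = 334.33.
Round up → n = 335.

n = 335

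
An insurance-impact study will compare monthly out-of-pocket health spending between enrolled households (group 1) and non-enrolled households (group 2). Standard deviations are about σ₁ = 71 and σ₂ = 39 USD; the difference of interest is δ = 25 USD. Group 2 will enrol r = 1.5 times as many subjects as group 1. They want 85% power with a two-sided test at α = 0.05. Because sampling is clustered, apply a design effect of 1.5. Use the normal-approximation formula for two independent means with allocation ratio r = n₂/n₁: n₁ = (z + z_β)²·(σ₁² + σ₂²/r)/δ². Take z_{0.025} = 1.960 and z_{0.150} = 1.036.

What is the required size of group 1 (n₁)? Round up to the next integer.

n₁ = 131

n₁ = (z_{α/2} + z_β)² · (σ₁² + σ₂²/r) / δ²
   = (1.960 + 1.036)² · (71² + 39²/1.5) / 25²
   = 8.9760 · (5041 + 1014) / 625
   = 8.9760 · 6055 / 625
   = 86.96
Design effect: 1.5 × 86.96 = 130.44.
Round up → n₁ = 131; n₂ = r·n₁ = 1.5 × 131 = 197.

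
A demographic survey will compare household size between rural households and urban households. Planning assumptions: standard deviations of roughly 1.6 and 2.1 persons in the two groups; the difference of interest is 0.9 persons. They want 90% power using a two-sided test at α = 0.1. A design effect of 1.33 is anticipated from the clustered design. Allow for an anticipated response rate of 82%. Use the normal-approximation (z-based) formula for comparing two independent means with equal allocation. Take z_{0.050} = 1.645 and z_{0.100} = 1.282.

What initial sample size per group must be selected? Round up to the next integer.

n = (z_{α/2} + z_β)² · (σ₁² + σ₂²) / δ²
  = (1.645 + 1.282)² · (1.6² + 2.1² = 6.97) / 0.9²
  = 8.5673 · 6.97 / 0.81
  = 73.72
Design effect: 1.33 × 73.72 = 98.05.
Adjust for 82% response: 98.05 / 0.82 = 119.57.
Round up → n = 120 per group.

n = 120 per group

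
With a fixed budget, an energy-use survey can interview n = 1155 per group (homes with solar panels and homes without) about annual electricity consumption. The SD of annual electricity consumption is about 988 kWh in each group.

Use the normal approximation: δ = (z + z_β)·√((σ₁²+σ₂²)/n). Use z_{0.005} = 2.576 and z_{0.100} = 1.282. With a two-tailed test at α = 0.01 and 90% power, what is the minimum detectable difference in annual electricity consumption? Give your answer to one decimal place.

δ = (z_{α/2} + z_β) · √((σ₁²+σ₂²)/n)
  = (2.576 + 1.282) · √(1952288/1155)
  = 3.858 · √1690.3
  = 3.858 · 41.1132
  = 158.6146

Minimum detectable difference ≈ 158.6 kWh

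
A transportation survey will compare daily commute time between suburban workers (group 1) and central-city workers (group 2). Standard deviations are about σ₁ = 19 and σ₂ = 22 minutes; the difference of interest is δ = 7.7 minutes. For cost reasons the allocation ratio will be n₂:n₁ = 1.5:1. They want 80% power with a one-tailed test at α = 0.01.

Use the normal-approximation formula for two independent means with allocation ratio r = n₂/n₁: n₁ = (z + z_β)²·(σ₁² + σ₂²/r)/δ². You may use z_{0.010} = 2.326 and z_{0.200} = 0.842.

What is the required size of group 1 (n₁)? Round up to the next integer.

n₁ = 116

n₁ = (z_α + z_β)² · (σ₁² + σ₂²/r) / δ²
   = (2.326 + 0.842)² · (19² + 22²/1.5) / 7.7²
   = 10.0362 · (361 + 322.6667) / 59.29
   = 10.0362 · 683.6667 / 59.29
   = 115.73
Round up → n₁ = 116; n₂ = r·n₁ = 1.5 × 116 = 174.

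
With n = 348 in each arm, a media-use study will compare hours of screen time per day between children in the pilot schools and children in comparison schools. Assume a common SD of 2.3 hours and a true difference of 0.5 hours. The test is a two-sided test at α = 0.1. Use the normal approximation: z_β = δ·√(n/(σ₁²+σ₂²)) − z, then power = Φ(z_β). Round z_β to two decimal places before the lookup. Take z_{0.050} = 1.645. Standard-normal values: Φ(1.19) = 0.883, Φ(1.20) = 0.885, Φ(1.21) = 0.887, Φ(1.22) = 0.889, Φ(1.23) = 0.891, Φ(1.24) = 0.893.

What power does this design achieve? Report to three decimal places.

z_β = δ·√(n/(σ₁²+σ₂²)) − z_{α/2}
    = 0.5 · √(348/10.58) − 1.645
    = 0.5 · 5.73518 − 1.645
    = 2.8676 − 1.645 = 1.2226 → 1.22
Power = Φ(1.22) = 0.889.

Power ≈ 0.889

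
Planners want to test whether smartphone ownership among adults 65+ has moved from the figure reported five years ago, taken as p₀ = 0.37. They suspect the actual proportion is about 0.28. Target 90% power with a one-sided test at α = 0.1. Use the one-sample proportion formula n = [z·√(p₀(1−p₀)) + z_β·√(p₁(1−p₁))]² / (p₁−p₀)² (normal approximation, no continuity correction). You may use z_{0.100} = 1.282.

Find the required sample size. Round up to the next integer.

n = [z_α·√(p₀q₀) + z_β·√(p₁q₁)]² / (p₁ − p₀)²
  = [1.282·√(0.37·0.63) + 1.282·√(0.28·0.72)]² / (-0.09)²
  = [1.282·0.4828 + 1.282·0.4490]² / 0.0081
  = [1.1946]² / 0.0081
  = 176.17
Round up → n = 177.

n = 177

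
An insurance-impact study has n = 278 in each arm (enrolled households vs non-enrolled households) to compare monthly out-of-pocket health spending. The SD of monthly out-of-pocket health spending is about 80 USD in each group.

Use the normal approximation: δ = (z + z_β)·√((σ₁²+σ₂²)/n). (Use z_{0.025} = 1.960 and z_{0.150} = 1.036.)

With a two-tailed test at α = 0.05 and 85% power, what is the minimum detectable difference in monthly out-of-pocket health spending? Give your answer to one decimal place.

δ = (z_{α/2} + z_β) · √((σ₁²+σ₂²)/n)
  = (1.960 + 1.036) · √(12800/278)
  = 2.996 · √46.0432
  = 2.996 · 6.7855
  = 20.3294

Minimum detectable difference ≈ 20.3 USD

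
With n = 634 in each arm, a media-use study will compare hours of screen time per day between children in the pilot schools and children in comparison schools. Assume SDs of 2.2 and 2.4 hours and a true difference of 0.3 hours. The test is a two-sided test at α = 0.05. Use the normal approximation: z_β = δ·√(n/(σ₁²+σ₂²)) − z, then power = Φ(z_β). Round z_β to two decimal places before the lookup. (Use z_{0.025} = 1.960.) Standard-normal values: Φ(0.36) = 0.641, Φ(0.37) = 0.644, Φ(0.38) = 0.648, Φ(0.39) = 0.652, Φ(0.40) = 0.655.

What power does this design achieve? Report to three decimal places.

Power ≈ 0.641

z_β = δ·√(n/(σ₁²+σ₂²)) − z_{α/2}
    = 0.3 · √(634/10.6) − 1.960
    = 0.3 · 7.73378 − 1.960
    = 2.3201 − 1.960 = 0.3601 → 0.36
Power = Φ(0.36) = 0.641.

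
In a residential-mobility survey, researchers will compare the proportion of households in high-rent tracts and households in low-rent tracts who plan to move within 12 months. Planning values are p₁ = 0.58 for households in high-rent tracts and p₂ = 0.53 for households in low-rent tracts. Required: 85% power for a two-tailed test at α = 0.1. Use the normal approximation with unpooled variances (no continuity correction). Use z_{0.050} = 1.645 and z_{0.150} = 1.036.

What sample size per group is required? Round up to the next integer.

n = 1417 per group

n = (z_{α/2} + z_β)² · [p₁(1−p₁) + p₂(1−p₂)] / (p₁ − p₂)²
  = (1.645 + 1.036)² · (0.58·0.42 + 0.53·0.47) / (0.05)²
  = (2.681)² · (0.2436 + 0.2491) / 0.0025
  = 7.1878 · 0.4927 / 0.0025
  = 1416.56
Round up → n = 1417 per group.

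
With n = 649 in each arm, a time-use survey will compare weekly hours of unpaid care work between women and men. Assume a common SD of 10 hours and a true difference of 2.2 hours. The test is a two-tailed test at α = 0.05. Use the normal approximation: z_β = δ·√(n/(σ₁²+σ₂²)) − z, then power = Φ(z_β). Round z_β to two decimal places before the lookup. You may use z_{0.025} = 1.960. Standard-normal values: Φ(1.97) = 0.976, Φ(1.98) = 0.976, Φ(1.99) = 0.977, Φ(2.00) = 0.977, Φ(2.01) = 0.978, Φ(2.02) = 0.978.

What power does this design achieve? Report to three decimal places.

z_β = δ·√(n/(σ₁²+σ₂²)) − z_{α/2}
    = 2.2 · √(649/200) − 1.960
    = 2.2 · 1.80139 − 1.960
    = 3.9631 − 1.960 = 2.0031 → 2.00
Power = Φ(2.00) = 0.977.

Power ≈ 0.977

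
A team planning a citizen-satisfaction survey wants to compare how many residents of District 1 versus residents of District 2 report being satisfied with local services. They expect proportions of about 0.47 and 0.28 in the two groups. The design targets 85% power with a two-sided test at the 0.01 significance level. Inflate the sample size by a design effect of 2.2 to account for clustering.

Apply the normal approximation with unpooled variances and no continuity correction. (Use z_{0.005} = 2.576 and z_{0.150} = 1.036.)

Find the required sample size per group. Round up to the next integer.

n = 359 per group

n = (z_{α/2} + z_β)² · [p₁(1−p₁) + p₂(1−p₂)] / (p₁ − p₂)²
  = (2.576 + 1.036)² · (0.47·0.53 + 0.28·0.72) / (0.19)²
  = (3.612)² · (0.2491 + 0.2016) / 0.0361
  = 13.0465 · 0.4507 / 0.0361
  = 162.88
Design effect: 2.2 × 162.88 = 358.34.
Round up → n = 359 per group.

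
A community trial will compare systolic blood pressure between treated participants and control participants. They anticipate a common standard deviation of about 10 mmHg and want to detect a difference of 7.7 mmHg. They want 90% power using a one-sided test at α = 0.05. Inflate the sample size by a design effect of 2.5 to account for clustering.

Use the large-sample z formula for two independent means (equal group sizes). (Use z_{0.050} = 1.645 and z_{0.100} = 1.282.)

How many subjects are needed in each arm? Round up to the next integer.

n = 73 per group

n = (z_α + z_β)² · (σ₁² + σ₂²) / δ²
  = (1.645 + 1.282)² · (2·10² = 200) / 7.7²
  = 8.5673 · 200 / 59.29
  = 28.90
Design effect: 2.5 × 28.90 = 72.25.
Round up → n = 73 per group.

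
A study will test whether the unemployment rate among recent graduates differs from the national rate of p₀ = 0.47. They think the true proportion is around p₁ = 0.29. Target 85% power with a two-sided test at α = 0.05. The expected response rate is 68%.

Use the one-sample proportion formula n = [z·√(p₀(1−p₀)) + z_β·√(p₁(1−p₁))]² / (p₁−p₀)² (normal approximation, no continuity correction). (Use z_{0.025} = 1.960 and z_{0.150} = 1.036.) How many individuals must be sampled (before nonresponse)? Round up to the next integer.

n = [z_{α/2}·√(p₀q₀) + z_β·√(p₁q₁)]² / (p₁ − p₀)²
  = [1.960·√(0.47·0.53) + 1.036·√(0.29·0.71)]² / (-0.18)²
  = [1.960·0.4991 + 1.036·0.4538]² / 0.0324
  = [1.4483]² / 0.0324
  = 64.74
Adjust for 68% response: 64.74 / 0.68 = 95.21.
Round up → n = 96.

n = 96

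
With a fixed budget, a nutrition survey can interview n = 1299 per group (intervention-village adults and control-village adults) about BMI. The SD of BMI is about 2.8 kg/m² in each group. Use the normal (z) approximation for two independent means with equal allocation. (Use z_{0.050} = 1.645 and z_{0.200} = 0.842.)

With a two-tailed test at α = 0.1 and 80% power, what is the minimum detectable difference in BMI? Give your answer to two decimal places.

δ = (z_{α/2} + z_β) · √((σ₁²+σ₂²)/n)
  = (1.645 + 0.842) · √(15.68/1299)
  = 2.487 · √0.01207
  = 2.487 · 0.1099
  = 0.2732

Minimum detectable difference ≈ 0.27 kg/m²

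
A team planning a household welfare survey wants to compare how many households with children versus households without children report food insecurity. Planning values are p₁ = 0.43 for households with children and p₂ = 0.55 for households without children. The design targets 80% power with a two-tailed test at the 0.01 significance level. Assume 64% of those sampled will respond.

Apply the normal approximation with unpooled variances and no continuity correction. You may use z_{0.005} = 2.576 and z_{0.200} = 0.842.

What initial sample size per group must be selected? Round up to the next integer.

n = (z_{α/2} + z_β)² · [p₁(1−p₁) + p₂(1−p₂)] / (p₁ − p₂)²
  = (2.576 + 0.842)² · (0.43·0.57 + 0.55·0.45) / (-0.12)²
  = (3.418)² · (0.2451 + 0.2475) / 0.0144
  = 11.6827 · 0.4926 / 0.0144
  = 399.65
Adjust for 64% response: 399.65 / 0.64 = 624.45.
Round up → n = 625 per group.

n = 625 per group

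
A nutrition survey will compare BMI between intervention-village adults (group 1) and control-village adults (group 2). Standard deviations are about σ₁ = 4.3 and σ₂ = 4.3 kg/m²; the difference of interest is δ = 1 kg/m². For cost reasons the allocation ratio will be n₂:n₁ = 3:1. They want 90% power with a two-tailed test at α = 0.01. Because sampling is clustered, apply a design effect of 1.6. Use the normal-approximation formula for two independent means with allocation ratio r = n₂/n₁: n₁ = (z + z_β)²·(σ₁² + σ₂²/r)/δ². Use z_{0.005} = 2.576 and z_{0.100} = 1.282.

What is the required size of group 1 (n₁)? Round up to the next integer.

n₁ = 588

n₁ = (z_{α/2} + z_β)² · (σ₁² + σ₂²/r) / δ²
   = (2.576 + 1.282)² · (4.3² + 4.3²/3) / 1²
   = 14.8842 · (18.49 + 6.1633) / 1
   = 14.8842 · 24.6533 / 1
   = 366.94
Design effect: 1.6 × 366.94 = 587.11.
Round up → n₁ = 588; n₂ = r·n₁ = 3 × 588 = 1764.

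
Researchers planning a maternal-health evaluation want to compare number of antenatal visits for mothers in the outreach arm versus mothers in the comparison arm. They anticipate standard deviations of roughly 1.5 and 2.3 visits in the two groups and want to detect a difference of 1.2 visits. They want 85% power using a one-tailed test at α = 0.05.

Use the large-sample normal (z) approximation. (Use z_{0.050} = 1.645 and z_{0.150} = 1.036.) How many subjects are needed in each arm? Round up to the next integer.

n = 38 per group

n = (z_α + z_β)² · (σ₁² + σ₂²) / δ²
  = (1.645 + 1.036)² · (1.5² + 2.3² = 7.54) / 1.2²
  = 7.1878 · 7.54 / 1.44
  = 37.64
Round up → n = 38 per group.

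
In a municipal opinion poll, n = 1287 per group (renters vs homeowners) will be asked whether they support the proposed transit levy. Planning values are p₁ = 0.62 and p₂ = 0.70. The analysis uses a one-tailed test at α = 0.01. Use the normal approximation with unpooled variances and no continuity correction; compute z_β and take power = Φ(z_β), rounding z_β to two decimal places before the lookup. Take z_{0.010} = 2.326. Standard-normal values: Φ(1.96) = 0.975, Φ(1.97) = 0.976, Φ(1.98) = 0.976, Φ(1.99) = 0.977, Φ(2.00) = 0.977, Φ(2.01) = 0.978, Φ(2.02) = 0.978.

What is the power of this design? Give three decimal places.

z_β = |p₁−p₂|·√(n/[p₁q₁+p₂q₂]) − z_α
    = 0.08 · √(1287/0.4456) − 2.326
    = 0.08 · 53.7424 − 2.326
    = 4.2994 − 2.326 = 1.9734 → 1.97
Power = Φ(1.97) = 0.976.

Power ≈ 0.976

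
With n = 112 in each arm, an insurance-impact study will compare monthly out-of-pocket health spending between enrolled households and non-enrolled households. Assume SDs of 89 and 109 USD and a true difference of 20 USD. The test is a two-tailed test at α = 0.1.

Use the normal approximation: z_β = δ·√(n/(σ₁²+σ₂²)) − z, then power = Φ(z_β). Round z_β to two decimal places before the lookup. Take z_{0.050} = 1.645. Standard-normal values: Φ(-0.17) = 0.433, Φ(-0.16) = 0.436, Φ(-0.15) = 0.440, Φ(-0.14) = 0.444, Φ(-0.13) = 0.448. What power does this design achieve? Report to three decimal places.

z_β = δ·√(n/(σ₁²+σ₂²)) − z_{α/2}
    = 20 · √(112/19802) − 1.645
    = 20 · 0.07521 − 1.645
    = 1.5041 − 1.645 = -0.1409 → -0.14
Power = Φ(-0.14) = 0.444.

Power ≈ 0.444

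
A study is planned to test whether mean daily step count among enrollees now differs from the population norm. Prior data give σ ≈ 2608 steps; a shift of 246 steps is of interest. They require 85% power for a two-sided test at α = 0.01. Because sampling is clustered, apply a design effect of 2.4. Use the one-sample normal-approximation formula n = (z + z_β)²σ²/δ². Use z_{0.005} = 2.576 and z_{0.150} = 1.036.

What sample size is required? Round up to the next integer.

n = 3520

n = (z_{α/2} + z_β)² · σ² / δ²
  = (2.576 + 1.036)² · 2608² / 246²
  = 13.0465 · 6801664 / 60516
  = 1466.36
Design effect: 2.4 × 1466.36 = 3519.26.
Round up → n = 3520.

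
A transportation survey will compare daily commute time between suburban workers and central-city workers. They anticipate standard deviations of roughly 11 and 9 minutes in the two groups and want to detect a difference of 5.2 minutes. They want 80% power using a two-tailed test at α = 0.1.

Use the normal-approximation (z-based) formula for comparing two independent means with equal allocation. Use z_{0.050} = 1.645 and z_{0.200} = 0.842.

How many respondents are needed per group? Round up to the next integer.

n = 47 per group

n = (z_{α/2} + z_β)² · (σ₁² + σ₂²) / δ²
  = (1.645 + 0.842)² · (11² + 9² = 202) / 5.2²
  = 6.1852 · 202 / 27.04
  = 46.21
Round up → n = 47 per group.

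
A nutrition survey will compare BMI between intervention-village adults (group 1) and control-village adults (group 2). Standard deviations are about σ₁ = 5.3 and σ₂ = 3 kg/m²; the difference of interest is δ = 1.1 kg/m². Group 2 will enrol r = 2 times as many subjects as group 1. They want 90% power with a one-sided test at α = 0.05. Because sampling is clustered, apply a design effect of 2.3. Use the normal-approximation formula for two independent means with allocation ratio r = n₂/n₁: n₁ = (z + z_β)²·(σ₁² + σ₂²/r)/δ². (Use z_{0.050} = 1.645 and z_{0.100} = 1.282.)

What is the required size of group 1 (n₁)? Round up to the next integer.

n₁ = 531

n₁ = (z_α + z_β)² · (σ₁² + σ₂²/r) / δ²
   = (1.645 + 1.282)² · (5.3² + 3²/2) / 1.1²
   = 8.5673 · (28.09 + 4.5) / 1.21
   = 8.5673 · 32.59 / 1.21
   = 230.75
Design effect: 2.3 × 230.75 = 530.73.
Round up → n₁ = 531; n₂ = r·n₁ = 2 × 531 = 1062.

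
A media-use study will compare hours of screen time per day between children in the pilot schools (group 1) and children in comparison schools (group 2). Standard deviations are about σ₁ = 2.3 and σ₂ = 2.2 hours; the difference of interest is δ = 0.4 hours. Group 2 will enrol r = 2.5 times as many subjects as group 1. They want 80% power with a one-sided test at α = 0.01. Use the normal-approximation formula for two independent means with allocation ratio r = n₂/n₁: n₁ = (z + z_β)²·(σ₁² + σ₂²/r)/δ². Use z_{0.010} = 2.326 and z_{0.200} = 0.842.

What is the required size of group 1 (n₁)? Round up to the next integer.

n₁ = 454

n₁ = (z_α + z_β)² · (σ₁² + σ₂²/r) / δ²
   = (2.326 + 0.842)² · (2.3² + 2.2²/2.5) / 0.4²
   = 10.0362 · (5.29 + 1.936) / 0.16
   = 10.0362 · 7.226 / 0.16
   = 453.26
Round up → n₁ = 454; n₂ = r·n₁ = 2.5 × 454 = 1135.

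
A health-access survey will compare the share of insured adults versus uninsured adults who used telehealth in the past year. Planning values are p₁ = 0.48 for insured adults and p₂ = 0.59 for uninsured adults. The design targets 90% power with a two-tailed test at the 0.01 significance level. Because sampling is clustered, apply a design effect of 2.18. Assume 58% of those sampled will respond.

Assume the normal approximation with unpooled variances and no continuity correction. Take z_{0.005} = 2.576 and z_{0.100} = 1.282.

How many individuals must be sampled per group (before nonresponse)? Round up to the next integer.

n = 2273 per group

n = (z_{α/2} + z_β)² · [p₁(1−p₁) + p₂(1−p₂)] / (p₁ − p₂)²
  = (2.576 + 1.282)² · (0.48·0.52 + 0.59·0.41) / (-0.11)²
  = (3.858)² · (0.2496 + 0.2419) / 0.0121
  = 14.8842 · 0.4915 / 0.0121
  = 604.59
Design effect: 2.18 × 604.59 = 1318.01.
Adjust for 58% response: 1318.01 / 0.58 = 2272.43.
Round up → n = 2273 per group.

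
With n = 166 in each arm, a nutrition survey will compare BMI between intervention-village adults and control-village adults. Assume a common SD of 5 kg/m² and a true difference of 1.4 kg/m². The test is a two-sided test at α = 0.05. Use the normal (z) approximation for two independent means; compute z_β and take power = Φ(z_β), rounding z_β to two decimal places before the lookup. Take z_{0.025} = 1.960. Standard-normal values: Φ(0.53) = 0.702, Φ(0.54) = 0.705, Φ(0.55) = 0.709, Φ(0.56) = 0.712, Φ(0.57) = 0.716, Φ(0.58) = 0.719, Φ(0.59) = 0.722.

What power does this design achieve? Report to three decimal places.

Power ≈ 0.722

z_β = δ·√(n/(σ₁²+σ₂²)) − z_{α/2}
    = 1.4 · √(166/50) − 1.960
    = 1.4 · 1.82209 − 1.960
    = 2.5509 − 1.960 = 0.5909 → 0.59
Power = Φ(0.59) = 0.722.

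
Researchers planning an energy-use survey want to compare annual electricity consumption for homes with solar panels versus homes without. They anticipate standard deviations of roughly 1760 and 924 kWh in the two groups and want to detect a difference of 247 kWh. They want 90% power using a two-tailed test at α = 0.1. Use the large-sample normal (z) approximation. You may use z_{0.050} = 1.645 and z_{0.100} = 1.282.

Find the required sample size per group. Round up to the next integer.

n = (z_{α/2} + z_β)² · (σ₁² + σ₂²) / δ²
  = (1.645 + 1.282)² · (1760² + 924² = 3951376) / 247²
  = 8.5673 · 3951376 / 61009
  = 554.88
Round up → n = 555 per group.

n = 555 per group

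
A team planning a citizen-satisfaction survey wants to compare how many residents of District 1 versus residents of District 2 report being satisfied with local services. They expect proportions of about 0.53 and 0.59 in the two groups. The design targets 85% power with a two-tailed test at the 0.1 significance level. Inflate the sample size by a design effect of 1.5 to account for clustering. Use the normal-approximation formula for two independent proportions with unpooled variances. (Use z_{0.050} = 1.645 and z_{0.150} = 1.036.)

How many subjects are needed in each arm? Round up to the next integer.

n = (z_{α/2} + z_β)² · [p₁(1−p₁) + p₂(1−p₂)] / (p₁ − p₂)²
  = (1.645 + 1.036)² · (0.53·0.47 + 0.59·0.41) / (-0.06)²
  = (2.681)² · (0.2491 + 0.2419) / 0.0036
  = 7.1878 · 0.4910 / 0.0036
  = 980.33
Design effect: 1.5 × 980.33 = 1470.50.
Round up → n = 1471 per group.

n = 1471 per group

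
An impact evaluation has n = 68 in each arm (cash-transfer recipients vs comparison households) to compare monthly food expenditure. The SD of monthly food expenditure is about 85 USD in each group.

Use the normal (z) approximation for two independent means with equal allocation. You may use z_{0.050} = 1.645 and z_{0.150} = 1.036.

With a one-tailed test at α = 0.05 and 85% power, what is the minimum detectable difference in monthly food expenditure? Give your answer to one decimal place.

δ = (z_α + z_β) · √((σ₁²+σ₂²)/n)
  = (1.645 + 1.036) · √(14450/68)
  = 2.681 · √212.5
  = 2.681 · 14.5774
  = 39.0820

Minimum detectable difference ≈ 39.1 USD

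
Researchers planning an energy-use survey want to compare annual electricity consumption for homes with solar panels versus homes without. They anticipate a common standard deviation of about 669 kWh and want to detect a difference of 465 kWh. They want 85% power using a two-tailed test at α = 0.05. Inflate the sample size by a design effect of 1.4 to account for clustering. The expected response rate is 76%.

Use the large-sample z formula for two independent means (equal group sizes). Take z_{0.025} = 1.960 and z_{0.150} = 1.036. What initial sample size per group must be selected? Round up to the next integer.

n = 69 per group

n = (z_{α/2} + z_β)² · (σ₁² + σ₂²) / δ²
  = (1.960 + 1.036)² · (2·669² = 895122) / 465²
  = 8.9760 · 895122 / 216225
  = 37.16
Design effect: 1.4 × 37.16 = 52.02.
Adjust for 76% response: 52.02 / 0.76 = 68.45.
Round up → n = 69 per group.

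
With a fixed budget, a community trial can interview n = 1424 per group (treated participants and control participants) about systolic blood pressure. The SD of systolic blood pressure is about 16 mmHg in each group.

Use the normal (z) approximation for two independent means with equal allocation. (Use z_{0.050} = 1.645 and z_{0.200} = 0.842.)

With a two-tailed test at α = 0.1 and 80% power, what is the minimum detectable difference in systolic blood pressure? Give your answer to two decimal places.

Minimum detectable difference ≈ 1.49 mmHg

δ = (z_{α/2} + z_β) · √((σ₁²+σ₂²)/n)
  = (1.645 + 0.842) · √(512/1424)
  = 2.487 · √0.35955
  = 2.487 · 0.5996
  = 1.4913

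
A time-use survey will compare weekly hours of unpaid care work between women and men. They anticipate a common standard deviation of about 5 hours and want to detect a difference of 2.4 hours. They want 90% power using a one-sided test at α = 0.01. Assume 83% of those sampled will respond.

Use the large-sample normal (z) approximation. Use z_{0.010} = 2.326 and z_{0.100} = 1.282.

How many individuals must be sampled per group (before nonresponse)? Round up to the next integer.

n = (z_α + z_β)² · (σ₁² + σ₂²) / δ²
  = (2.326 + 1.282)² · (2·5² = 50) / 2.4²
  = 13.0177 · 50 / 5.76
  = 113.00
Adjust for 83% response: 113.00 / 0.83 = 136.15.
Round up → n = 137 per group.

n = 137 per group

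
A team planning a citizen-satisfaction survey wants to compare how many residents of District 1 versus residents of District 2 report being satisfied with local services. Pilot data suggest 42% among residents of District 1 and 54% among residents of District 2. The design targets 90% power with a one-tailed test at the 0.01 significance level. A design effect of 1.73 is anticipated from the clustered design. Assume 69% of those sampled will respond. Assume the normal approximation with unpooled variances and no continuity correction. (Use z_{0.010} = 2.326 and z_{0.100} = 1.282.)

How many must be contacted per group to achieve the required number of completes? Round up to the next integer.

n = 1116 per group

n = (z_α + z_β)² · [p₁(1−p₁) + p₂(1−p₂)] / (p₁ − p₂)²
  = (2.326 + 1.282)² · (0.42·0.58 + 0.54·0.46) / (-0.12)²
  = (3.608)² · (0.2436 + 0.2484) / 0.0144
  = 13.0177 · 0.4920 / 0.0144
  = 444.77
Design effect: 1.73 × 444.77 = 769.45.
Adjust for 69% response: 769.45 / 0.69 = 1115.15.
Round up → n = 1116 per group.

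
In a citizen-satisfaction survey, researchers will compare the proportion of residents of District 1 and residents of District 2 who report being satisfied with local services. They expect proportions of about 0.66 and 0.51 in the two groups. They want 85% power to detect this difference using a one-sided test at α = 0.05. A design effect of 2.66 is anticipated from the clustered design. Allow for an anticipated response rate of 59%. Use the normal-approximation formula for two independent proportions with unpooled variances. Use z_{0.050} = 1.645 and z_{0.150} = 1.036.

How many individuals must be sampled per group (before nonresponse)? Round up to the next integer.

n = 684 per group

n = (z_α + z_β)² · [p₁(1−p₁) + p₂(1−p₂)] / (p₁ − p₂)²
  = (1.645 + 1.036)² · (0.66·0.34 + 0.51·0.49) / (0.15)²
  = (2.681)² · (0.2244 + 0.2499) / 0.0225
  = 7.1878 · 0.4743 / 0.0225
  = 151.52
Design effect: 2.66 × 151.52 = 403.04.
Adjust for 59% response: 403.04 / 0.59 = 683.12.
Round up → n = 684 per group.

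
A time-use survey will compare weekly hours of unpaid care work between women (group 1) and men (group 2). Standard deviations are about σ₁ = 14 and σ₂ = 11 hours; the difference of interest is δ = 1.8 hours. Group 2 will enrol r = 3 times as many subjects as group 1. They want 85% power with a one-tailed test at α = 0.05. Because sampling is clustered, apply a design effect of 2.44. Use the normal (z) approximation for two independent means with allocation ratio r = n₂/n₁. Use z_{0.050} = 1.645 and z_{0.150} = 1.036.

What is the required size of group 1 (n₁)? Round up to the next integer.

n₁ = 1280

n₁ = (z_α + z_β)² · (σ₁² + σ₂²/r) / δ²
   = (1.645 + 1.036)² · (14² + 11²/3) / 1.8²
   = 7.1878 · (196 + 40.3333) / 3.24
   = 7.1878 · 236.3333 / 3.24
   = 524.29
Design effect: 2.44 × 524.29 = 1279.27.
Round up → n₁ = 1280; n₂ = r·n₁ = 3 × 1280 = 3840.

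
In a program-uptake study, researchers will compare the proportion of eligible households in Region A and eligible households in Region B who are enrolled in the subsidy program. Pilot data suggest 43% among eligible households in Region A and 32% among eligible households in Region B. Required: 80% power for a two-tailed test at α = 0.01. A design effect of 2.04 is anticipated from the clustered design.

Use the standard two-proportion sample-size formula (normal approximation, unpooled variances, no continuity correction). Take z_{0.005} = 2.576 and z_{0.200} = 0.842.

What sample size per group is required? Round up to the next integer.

n = 912 per group

n = (z_{α/2} + z_β)² · [p₁(1−p₁) + p₂(1−p₂)] / (p₁ − p₂)²
  = (2.576 + 0.842)² · (0.43·0.57 + 0.32·0.68) / (0.11)²
  = (3.418)² · (0.2451 + 0.2176) / 0.0121
  = 11.6827 · 0.4627 / 0.0121
  = 446.74
Design effect: 2.04 × 446.74 = 911.36.
Round up → n = 912 per group.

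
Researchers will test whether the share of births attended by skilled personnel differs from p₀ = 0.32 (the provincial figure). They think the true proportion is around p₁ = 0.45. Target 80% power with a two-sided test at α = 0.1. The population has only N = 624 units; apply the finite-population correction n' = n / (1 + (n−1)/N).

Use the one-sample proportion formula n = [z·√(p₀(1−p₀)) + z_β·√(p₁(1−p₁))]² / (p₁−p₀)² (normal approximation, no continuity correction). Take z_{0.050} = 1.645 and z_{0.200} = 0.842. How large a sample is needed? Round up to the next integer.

n = 74

n = [z_{α/2}·√(p₀q₀) + z_β·√(p₁q₁)]² / (p₁ − p₀)²
  = [1.645·√(0.32·0.68) + 0.842·√(0.45·0.55)]² / (0.13)²
  = [1.645·0.4665 + 0.842·0.4975]² / 0.0169
  = [1.1862]² / 0.0169
  = 83.26
Finite-population correction (N = 624): 83.26 / (1 + (83.26 − 1)/624) = 73.57.
Round up → n = 74.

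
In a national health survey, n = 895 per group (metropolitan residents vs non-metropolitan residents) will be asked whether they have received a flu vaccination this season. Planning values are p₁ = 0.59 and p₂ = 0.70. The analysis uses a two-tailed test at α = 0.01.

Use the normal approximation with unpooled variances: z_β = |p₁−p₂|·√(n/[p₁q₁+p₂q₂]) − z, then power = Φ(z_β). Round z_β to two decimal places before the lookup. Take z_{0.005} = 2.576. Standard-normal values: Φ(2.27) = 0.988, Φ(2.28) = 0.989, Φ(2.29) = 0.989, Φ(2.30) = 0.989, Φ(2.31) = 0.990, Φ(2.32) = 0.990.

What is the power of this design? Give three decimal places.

Power ≈ 0.990

z_β = |p₁−p₂|·√(n/[p₁q₁+p₂q₂]) − z_{α/2}
    = 0.11 · √(895/0.4519) − 2.576
    = 0.11 · 44.5031 − 2.576
    = 4.8953 − 2.576 = 2.3193 → 2.32
Power = Φ(2.32) = 0.990.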